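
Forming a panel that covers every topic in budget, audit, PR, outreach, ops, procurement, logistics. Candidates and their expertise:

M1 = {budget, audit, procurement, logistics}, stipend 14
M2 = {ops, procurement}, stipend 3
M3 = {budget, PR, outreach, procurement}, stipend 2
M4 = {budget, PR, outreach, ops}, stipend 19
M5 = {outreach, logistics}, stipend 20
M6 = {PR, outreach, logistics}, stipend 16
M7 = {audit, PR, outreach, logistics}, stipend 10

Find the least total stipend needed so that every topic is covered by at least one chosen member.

M2, M3, M7 cover every topic at stipend 3 + 2 + 10 = 15.
Any cover uses at least 2 members; among all covering selections none totals below 15.

15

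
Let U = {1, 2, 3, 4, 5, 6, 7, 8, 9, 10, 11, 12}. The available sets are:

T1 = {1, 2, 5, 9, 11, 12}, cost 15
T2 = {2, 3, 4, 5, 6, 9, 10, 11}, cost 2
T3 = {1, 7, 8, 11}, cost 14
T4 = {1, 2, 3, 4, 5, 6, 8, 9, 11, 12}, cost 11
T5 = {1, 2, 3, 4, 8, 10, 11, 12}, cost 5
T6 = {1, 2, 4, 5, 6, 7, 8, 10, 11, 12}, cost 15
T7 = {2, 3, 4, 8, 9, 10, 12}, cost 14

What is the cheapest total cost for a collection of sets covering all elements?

T2, T6 cover every element at cost 2 + 15 = 17.
Any cover uses at least 2 sets; among all covering selections none totals below 17.
Greedy by coverage-per-cost would pick T2, T5, T3 for 21 — worse than the optimum 17.

17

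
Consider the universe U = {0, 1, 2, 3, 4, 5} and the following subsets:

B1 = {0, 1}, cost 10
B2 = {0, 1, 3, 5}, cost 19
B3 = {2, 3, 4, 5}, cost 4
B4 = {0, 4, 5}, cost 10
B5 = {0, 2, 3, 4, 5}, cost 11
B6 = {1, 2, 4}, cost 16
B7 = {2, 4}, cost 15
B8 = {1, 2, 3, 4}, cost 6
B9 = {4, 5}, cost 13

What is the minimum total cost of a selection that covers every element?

B1, B3 cover every element at cost 10 + 4 = 14.
Any cover uses at least 2 sets; among all covering selections none totals below 14.

14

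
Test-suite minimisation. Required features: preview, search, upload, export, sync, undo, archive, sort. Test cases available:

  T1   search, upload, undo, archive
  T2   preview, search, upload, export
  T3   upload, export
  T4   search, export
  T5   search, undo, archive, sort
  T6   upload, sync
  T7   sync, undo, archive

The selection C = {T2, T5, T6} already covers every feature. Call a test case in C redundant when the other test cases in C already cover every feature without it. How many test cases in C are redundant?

Drop T2: preview, export uncovered — not redundant.
Drop T5: undo, archive, sort uncovered — not redundant.
Drop T6: sync uncovered — not redundant.
None of the test cases in C is redundant.

0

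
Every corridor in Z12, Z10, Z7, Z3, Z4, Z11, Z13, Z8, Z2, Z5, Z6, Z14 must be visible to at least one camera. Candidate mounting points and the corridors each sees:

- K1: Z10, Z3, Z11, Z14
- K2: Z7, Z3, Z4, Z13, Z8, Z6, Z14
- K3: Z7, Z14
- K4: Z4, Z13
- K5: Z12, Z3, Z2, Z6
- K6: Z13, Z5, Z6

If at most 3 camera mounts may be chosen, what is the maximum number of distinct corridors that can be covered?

11

Choosing K1, K2, K5 covers {Z12, Z10, Z7, Z3, Z4, Z11, Z13, Z8, Z2, Z6, Z14} — 11 corridors.
No choice of 3 camera mounts does better; here Z5 is left uncovered.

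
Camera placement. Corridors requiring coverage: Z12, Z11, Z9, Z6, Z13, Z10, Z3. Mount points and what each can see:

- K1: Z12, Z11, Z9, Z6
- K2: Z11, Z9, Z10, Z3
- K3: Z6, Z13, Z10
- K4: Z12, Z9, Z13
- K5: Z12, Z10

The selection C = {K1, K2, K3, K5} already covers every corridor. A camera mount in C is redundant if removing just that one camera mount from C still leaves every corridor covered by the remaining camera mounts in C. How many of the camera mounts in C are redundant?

2

Drop K1: the rest still cover every corridor — redundant.
Drop K2: Z3 uncovered — not redundant.
Drop K3: Z13 uncovered — not redundant.
Drop K5: the rest still cover every corridor — redundant.
2 redundant: K1, K5.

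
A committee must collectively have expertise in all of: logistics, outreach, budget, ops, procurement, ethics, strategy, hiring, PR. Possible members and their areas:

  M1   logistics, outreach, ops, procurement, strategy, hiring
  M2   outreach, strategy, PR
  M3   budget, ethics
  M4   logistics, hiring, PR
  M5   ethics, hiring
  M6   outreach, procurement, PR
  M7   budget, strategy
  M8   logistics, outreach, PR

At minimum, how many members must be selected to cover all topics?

M1, M2, M3 together cover {logistics, outreach, budget, ops, procurement, ethics, strategy, hiring, PR} — every topic.
No 2 of the 8 members cover everything (all 28 pairs fall short), so 3 is minimum.

3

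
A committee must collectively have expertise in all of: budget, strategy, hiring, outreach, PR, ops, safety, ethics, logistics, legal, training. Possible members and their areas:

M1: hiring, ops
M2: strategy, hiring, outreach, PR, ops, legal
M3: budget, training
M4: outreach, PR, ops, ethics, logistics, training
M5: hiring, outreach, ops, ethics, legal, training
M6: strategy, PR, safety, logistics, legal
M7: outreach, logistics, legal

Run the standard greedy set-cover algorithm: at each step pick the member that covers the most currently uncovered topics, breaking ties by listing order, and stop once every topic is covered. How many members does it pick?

4

Pick 1: M2 covers 6 new topics (strategy, hiring, outreach, PR, ops, legal).
Pick 2: M4 covers 3 new topics (ethics, logistics, training).
Pick 3: M3 covers 1 new topics (budget).
Pick 4: M6 covers 1 new topics (safety).
Greedy uses 4 members. (The true minimum is 3.)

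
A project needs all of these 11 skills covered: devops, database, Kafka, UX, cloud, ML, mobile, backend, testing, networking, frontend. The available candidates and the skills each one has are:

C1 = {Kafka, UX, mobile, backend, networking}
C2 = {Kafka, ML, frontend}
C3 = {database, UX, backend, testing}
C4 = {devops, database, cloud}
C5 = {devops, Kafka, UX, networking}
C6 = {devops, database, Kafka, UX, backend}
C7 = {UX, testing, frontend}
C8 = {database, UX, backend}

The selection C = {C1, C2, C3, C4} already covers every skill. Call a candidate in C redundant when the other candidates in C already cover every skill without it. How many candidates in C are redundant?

Drop C1: mobile, networking uncovered — not redundant.
Drop C2: ML, frontend uncovered — not redundant.
Drop C3: testing uncovered — not redundant.
Drop C4: devops, cloud uncovered — not redundant.
None of the candidates in C is redundant.

0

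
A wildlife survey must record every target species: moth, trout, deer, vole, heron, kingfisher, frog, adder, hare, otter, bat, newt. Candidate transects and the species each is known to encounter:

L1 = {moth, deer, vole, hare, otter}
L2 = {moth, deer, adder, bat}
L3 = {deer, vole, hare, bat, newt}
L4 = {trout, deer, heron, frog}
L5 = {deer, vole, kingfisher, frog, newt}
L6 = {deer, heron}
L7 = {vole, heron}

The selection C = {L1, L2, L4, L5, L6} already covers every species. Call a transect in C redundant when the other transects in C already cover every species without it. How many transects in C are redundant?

1

Drop L1: hare, otter uncovered — not redundant.
Drop L2: adder, bat uncovered — not redundant.
Drop L4: trout uncovered — not redundant.
Drop L5: kingfisher, newt uncovered — not redundant.
Drop L6: the rest still cover every species — redundant.
1 redundant: L6.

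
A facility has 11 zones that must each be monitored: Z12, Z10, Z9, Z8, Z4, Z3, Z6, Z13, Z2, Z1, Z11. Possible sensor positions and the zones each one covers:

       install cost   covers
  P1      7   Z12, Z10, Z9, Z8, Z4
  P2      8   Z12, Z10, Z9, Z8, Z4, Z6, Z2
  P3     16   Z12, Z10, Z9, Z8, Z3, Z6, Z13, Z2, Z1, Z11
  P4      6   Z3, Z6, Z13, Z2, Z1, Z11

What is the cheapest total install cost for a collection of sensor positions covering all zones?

13

P1, P4 cover every zone at install cost 7 + 6 = 13.
Any cover uses at least 2 sensor positions; among all covering selections none totals below 13.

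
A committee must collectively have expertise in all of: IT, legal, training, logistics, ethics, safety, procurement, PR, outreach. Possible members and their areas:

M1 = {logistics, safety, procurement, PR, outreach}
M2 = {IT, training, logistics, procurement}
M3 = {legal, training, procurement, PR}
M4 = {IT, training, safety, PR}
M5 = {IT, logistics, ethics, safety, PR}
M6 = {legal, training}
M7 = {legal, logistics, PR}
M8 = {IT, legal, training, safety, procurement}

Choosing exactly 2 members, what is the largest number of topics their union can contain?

8

Choosing M1, M8 covers {IT, legal, training, logistics, safety, procurement, PR, outreach} — 8 topics.
No choice of 2 members does better; here ethics is left uncovered.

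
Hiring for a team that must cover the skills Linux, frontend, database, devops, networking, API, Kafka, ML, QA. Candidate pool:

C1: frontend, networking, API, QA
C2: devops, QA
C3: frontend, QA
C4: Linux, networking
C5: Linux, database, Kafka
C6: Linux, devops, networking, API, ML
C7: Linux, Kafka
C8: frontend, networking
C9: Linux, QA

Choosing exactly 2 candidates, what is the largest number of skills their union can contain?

7

Choosing C1, C5 covers {Linux, frontend, database, networking, API, Kafka, QA} — 7 skills.
No choice of 2 candidates does better; here devops, ML are left uncovered.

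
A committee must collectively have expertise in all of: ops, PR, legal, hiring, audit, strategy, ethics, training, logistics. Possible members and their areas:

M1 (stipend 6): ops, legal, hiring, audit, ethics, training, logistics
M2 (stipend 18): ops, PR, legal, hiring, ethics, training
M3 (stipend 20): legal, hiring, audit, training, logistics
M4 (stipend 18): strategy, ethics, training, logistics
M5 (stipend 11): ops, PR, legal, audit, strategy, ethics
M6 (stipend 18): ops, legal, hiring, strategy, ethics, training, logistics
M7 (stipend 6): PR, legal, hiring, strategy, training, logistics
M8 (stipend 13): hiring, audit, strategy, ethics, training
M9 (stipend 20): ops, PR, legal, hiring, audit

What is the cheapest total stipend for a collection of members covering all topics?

12

M1, M7 cover every topic at stipend 6 + 6 = 12.
Any cover uses at least 2 members; among all covering selections none totals below 12.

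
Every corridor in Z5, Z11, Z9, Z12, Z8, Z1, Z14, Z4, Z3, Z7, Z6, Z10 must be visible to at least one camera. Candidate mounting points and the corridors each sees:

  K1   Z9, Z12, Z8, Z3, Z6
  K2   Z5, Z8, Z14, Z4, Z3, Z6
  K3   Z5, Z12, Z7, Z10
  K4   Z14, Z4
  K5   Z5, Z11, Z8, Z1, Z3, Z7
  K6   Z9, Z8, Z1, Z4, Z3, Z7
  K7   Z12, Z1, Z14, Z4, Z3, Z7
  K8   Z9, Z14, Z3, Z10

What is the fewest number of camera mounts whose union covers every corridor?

K1, K2, K3, K5 together cover {Z5, Z11, Z9, Z12, Z8, Z1, Z14, Z4, Z3, Z7, Z6, Z10} — every corridor.
No 3 of the 8 camera mounts cover everything (all 56 triples fall short), so 4 is minimum.

4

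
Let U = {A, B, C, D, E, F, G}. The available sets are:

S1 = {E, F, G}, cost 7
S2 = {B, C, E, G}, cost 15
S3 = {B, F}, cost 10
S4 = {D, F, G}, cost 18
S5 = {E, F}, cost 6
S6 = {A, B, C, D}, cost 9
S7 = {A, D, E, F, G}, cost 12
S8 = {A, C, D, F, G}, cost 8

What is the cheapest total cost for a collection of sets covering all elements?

16

S1, S6 cover every element at cost 7 + 9 = 16.
Any cover uses at least 2 sets; among all covering selections none totals below 16.
Greedy by coverage-per-cost would pick S8, S5, S6 for 23 — worse than the optimum 16.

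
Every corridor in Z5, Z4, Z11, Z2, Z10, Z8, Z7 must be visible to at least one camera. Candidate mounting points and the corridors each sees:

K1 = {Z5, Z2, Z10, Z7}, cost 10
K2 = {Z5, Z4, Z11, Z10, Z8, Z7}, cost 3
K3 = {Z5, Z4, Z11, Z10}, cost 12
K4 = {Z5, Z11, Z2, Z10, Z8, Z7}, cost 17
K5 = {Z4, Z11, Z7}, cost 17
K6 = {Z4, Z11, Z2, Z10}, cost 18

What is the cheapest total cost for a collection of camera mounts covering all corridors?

13

K1, K2 cover every corridor at cost 10 + 3 = 13.
Any cover uses at least 2 camera mounts; among all covering selections none totals below 13.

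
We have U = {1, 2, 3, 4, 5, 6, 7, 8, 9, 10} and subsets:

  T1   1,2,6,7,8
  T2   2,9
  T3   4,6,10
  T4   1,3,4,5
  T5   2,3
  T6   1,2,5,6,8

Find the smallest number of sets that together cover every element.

4

T1, T2, T3, T4 together cover {1, 2, 3, 4, 5, 6, 7, 8, 9, 10} — every element.
No 3 of the 6 sets cover everything (all 20 triples fall short), so 4 is minimum.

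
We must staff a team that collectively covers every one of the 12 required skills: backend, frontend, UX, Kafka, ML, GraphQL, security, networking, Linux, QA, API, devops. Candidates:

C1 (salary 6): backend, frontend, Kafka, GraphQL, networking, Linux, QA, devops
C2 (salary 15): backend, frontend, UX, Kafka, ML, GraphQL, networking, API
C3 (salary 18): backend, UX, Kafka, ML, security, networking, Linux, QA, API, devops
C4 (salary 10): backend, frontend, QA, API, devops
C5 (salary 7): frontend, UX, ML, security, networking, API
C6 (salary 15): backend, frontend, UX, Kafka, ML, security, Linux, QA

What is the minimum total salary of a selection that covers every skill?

13

C1, C5 cover every skill at salary 6 + 7 = 13.
Any cover uses at least 2 candidates; among all covering selections none totals below 13.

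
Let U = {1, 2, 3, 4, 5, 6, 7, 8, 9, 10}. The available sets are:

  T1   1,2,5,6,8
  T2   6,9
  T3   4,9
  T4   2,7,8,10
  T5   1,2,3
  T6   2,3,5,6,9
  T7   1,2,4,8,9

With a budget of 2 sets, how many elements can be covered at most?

Choosing T4, T6 covers {2, 3, 5, 6, 7, 8, 9, 10} — 8 elements.
No choice of 2 sets does better; here 1, 4 are left uncovered.

8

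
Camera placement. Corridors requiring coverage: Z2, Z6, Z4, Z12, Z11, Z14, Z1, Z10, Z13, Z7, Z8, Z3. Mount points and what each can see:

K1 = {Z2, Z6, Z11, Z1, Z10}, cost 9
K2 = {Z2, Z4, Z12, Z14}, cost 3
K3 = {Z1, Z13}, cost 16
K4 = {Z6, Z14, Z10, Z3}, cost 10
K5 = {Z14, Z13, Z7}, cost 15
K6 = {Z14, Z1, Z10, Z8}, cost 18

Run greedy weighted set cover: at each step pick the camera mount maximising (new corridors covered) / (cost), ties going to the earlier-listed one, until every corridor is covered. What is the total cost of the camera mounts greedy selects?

Pick 1: K2 adds 4 new (Z2, Z4, Z12, Z14) at cost 3 (ratio 4/3).
Pick 2: K1 adds 4 new (Z6, Z11, Z1, Z10) at cost 9 (ratio 4/9).
Pick 3: K5 adds 2 new (Z13, Z7) at cost 15 (ratio 2/15).
Pick 4: K4 adds 1 new (Z3) at cost 10 (ratio 1/10).
Pick 5: K6 adds 1 new (Z8) at cost 18 (ratio 1/18).
Greedy total cost: 3 + 9 + 15 + 10 + 18 = 55.

55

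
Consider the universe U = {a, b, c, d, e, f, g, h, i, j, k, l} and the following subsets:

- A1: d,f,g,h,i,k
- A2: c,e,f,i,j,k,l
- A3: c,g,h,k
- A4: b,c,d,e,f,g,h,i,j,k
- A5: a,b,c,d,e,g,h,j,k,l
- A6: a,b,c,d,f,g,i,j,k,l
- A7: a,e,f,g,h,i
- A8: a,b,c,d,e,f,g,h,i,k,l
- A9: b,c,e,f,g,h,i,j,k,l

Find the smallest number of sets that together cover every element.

2

A1, A5 together cover {a, b, c, d, e, f, g, h, i, j, k, l} — every element.
No single set contains all 12 elements, so 2 is optimal.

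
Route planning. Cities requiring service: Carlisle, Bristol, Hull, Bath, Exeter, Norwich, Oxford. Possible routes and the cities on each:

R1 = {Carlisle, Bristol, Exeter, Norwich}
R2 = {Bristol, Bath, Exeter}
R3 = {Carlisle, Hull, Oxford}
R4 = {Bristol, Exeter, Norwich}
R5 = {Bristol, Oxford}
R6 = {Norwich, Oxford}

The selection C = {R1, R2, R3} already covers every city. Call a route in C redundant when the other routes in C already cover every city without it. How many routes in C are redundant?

0

Drop R1: Norwich uncovered — not redundant.
Drop R2: Bath uncovered — not redundant.
Drop R3: Hull, Oxford uncovered — not redundant.
None of the routes in C is redundant.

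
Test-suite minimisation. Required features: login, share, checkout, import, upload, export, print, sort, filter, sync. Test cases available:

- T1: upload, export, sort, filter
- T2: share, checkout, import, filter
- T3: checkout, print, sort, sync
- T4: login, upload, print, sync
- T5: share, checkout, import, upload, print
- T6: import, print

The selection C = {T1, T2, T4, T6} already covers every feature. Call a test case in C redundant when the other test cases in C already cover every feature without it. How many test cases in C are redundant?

Drop T1: export, sort uncovered — not redundant.
Drop T2: share, checkout uncovered — not redundant.
Drop T4: login, sync uncovered — not redundant.
Drop T6: the rest still cover every feature — redundant.
1 redundant: T6.

1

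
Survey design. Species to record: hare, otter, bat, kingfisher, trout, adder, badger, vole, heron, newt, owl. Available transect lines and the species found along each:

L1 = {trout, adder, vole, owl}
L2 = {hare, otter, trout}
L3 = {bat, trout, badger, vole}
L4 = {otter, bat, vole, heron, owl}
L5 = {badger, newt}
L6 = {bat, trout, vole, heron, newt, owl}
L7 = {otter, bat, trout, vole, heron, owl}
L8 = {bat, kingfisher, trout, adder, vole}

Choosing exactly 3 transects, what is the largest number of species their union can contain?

Choosing L2, L6, L8 covers {hare, otter, bat, kingfisher, trout, adder, vole, heron, newt, owl} — 10 species.
No choice of 3 transects does better; here badger is left uncovered.

10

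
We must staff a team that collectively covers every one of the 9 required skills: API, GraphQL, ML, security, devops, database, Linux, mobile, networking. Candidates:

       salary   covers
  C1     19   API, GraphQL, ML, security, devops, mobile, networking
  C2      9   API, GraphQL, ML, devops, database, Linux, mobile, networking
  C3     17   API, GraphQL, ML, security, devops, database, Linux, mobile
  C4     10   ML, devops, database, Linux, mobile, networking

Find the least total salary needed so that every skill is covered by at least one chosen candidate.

C2, C3 cover every skill at salary 9 + 17 = 26.
Any cover uses at least 2 candidates; among all covering selections none totals below 26.

26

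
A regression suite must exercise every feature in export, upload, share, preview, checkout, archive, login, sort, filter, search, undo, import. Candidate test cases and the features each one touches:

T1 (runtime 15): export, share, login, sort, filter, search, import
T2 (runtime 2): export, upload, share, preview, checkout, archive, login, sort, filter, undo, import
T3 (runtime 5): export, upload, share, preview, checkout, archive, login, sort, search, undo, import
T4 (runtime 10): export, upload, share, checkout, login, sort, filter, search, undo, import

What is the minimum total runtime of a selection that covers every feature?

7

T2, T3 cover every feature at runtime 2 + 5 = 7.
Any cover uses at least 2 test cases; among all covering selections none totals below 7.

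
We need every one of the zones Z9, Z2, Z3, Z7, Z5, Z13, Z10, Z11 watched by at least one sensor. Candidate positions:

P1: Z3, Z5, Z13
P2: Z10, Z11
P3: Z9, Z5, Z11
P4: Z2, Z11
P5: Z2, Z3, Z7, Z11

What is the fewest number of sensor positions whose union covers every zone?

P1, P2, P3, P5 together cover {Z9, Z2, Z3, Z7, Z5, Z13, Z10, Z11} — every zone.
No 3 of the 5 sensor positions cover everything (all 10 triples fall short), so 4 is minimum.

4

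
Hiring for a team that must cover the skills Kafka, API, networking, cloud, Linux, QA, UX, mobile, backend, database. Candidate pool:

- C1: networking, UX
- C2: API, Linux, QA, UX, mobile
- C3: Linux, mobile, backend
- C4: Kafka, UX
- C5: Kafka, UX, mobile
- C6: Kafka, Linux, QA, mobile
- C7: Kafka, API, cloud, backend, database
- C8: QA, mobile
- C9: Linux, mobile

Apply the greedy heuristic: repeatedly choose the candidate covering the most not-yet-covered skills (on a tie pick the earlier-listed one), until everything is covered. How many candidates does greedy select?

Pick 1: C2 covers 5 new skills (API, Linux, QA, UX, mobile).
Pick 2: C7 covers 4 new skills (Kafka, cloud, backend, database).
Pick 3: C1 covers 1 new skills (networking).
Greedy uses 3 candidates.

3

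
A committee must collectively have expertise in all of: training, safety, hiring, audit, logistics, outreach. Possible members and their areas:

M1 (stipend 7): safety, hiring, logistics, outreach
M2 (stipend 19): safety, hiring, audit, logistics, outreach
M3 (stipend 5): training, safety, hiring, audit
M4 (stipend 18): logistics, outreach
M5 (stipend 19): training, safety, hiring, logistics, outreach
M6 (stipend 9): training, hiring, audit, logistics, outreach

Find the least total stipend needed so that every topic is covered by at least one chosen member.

12

M1, M3 cover every topic at stipend 7 + 5 = 12.
Any cover uses at least 2 members; among all covering selections none totals below 12.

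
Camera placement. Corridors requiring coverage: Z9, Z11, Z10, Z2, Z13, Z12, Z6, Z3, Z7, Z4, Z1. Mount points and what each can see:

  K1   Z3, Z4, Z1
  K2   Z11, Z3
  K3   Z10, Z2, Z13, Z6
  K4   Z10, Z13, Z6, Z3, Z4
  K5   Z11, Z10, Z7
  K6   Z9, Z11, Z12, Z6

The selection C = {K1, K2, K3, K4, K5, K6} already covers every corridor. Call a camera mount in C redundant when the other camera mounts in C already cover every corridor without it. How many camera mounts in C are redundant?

Drop K1: Z1 uncovered — not redundant.
Drop K2: the rest still cover every corridor — redundant.
Drop K3: Z2 uncovered — not redundant.
Drop K4: the rest still cover every corridor — redundant.
Drop K5: Z7 uncovered — not redundant.
Drop K6: Z9, Z12 uncovered — not redundant.
2 redundant: K2, K4.

2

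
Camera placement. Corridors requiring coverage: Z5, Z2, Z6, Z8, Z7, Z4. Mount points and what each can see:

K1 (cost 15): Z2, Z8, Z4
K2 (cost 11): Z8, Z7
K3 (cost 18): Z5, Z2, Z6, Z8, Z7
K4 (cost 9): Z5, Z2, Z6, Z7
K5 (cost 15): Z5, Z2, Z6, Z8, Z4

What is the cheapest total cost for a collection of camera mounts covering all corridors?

K1, K4 cover every corridor at cost 15 + 9 = 24.
Any cover uses at least 2 camera mounts; among all covering selections none totals below 24.

24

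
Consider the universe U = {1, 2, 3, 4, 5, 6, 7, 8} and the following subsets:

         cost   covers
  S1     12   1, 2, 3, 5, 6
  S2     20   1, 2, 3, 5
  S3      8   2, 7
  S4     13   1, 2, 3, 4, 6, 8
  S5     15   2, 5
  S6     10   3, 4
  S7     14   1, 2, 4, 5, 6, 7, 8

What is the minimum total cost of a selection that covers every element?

S6, S7 cover every element at cost 10 + 14 = 24.
Any cover uses at least 2 sets; among all covering selections none totals below 24.

24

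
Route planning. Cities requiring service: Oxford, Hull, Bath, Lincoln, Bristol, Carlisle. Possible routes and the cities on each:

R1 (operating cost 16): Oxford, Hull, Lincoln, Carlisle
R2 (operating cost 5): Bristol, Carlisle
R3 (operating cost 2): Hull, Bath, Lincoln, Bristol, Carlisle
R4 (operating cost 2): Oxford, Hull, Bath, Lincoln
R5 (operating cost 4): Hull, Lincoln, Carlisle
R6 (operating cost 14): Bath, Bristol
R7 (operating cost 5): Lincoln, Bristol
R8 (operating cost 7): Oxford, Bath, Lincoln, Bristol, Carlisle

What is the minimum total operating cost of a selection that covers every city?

R3, R4 cover every city at operating cost 2 + 2 = 4.
Any cover uses at least 2 routes; among all covering selections none totals below 4.

4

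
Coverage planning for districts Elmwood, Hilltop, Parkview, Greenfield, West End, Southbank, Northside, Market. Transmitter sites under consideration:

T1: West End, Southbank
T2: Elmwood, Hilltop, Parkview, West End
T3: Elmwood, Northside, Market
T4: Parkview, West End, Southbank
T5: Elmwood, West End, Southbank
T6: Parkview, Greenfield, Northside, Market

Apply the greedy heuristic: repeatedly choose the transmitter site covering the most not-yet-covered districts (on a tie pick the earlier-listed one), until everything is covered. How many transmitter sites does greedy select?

Pick 1: T2 covers 4 new districts (Elmwood, Hilltop, Parkview, West End).
Pick 2: T6 covers 3 new districts (Greenfield, Northside, Market).
Pick 3: T1 covers 1 new districts (Southbank).
Greedy uses 3 transmitter sites.

3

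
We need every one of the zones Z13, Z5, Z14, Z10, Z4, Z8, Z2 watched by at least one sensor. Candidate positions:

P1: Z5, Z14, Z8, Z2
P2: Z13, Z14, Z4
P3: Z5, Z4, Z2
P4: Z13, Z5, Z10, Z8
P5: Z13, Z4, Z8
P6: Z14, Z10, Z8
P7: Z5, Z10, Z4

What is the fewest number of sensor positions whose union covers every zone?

3

P1, P2, P4 together cover {Z13, Z5, Z14, Z10, Z4, Z8, Z2} — every zone.
No 2 of the 7 sensor positions cover everything (all 21 pairs fall short), so 3 is minimum.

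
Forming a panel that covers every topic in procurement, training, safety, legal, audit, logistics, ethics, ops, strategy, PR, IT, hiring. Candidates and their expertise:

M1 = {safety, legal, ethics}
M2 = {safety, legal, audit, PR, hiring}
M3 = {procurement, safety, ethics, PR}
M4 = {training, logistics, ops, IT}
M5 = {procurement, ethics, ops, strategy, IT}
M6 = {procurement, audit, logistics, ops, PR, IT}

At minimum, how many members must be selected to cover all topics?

3

M2, M4, M5 together cover {procurement, training, safety, legal, audit, logistics, ethics, ops, strategy, PR, IT, hiring} — every topic.
No 2 of the 6 members cover everything (all 15 pairs fall short), so 3 is minimum.
Greedy (largest uncovered first) would take M6, M1, M2, M4, M5 — 5 members — but 3 suffice.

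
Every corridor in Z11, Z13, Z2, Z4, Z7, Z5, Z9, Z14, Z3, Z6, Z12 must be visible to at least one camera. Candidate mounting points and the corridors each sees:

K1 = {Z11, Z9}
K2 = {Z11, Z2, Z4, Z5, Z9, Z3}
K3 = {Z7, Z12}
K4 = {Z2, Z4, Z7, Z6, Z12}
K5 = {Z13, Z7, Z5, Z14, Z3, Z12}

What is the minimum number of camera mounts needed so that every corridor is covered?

K1, K4, K5 together cover {Z11, Z13, Z2, Z4, Z7, Z5, Z9, Z14, Z3, Z6, Z12} — every corridor.
No 2 of the 5 camera mounts cover everything (all 10 pairs fall short), so 3 is minimum.

3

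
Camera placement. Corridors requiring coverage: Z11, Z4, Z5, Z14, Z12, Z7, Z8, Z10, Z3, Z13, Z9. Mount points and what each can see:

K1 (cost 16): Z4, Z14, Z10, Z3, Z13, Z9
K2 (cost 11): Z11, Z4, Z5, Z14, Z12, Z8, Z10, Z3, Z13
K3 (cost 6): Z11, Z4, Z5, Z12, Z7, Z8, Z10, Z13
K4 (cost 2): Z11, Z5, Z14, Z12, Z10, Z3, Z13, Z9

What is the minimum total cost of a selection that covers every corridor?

K3, K4 cover every corridor at cost 6 + 2 = 8.
Any cover uses at least 2 camera mounts; among all covering selections none totals below 8.

8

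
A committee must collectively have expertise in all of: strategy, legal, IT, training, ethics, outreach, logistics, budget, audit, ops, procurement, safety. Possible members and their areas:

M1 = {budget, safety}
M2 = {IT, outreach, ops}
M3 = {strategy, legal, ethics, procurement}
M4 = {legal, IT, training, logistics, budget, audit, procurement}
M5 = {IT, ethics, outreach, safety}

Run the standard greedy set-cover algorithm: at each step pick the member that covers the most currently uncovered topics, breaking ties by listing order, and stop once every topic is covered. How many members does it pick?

Pick 1: M4 covers 7 new topics (legal, IT, training, logistics, budget, audit, procurement).
Pick 2: M5 covers 3 new topics (ethics, outreach, safety).
Pick 3: M2 covers 1 new topics (ops).
Pick 4: M3 covers 1 new topics (strategy).
Greedy uses 4 members.

4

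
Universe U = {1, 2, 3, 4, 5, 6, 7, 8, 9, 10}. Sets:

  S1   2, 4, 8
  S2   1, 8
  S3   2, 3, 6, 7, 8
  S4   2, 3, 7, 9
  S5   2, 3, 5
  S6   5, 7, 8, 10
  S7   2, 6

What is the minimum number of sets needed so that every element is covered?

S1, S2, S3, S4, S6 together cover {1, 2, 3, 4, 5, 6, 7, 8, 9, 10} — every element.
No 4 of the 7 sets cover everything (all 35 size-4 selections fall short), so 5 is minimum.

5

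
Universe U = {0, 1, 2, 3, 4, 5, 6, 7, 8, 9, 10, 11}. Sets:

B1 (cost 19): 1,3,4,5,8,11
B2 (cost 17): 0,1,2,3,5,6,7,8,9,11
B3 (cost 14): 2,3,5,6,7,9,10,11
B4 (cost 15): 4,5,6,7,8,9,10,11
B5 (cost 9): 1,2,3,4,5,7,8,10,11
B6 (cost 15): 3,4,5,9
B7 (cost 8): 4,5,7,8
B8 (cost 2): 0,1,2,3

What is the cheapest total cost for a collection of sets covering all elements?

17

B4, B8 cover every element at cost 15 + 2 = 17.
Any cover uses at least 2 sets; among all covering selections none totals below 17.
Greedy by coverage-per-cost would pick B8, B5, B3 for 25 — worse than the optimum 17.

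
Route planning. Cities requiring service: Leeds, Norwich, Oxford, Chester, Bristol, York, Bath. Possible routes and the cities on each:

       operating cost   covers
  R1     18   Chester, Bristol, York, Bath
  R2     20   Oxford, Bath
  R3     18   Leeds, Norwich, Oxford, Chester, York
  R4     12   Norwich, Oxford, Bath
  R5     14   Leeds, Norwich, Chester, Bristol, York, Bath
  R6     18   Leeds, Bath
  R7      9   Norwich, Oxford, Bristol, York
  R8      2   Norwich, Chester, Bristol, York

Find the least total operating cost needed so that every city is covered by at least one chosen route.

R5, R7 cover every city at operating cost 14 + 9 = 23.
Any cover uses at least 2 routes; among all covering selections none totals below 23.

23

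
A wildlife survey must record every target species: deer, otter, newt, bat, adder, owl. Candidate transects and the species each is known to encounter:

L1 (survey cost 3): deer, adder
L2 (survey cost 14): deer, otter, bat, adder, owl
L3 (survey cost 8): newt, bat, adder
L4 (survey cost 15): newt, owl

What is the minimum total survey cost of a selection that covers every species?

22

L2, L3 cover every species at survey cost 14 + 8 = 22.
Any cover uses at least 2 transects; among all covering selections none totals below 22.
Greedy by coverage-per-survey cost would pick L1, L3, L2 for 25 — worse than the optimum 22.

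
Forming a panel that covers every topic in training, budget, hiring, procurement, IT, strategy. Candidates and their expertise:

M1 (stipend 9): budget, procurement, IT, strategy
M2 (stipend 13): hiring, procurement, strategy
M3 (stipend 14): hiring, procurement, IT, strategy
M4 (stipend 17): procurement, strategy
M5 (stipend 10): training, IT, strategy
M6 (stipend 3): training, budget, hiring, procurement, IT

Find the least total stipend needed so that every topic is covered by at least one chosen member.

12

M1, M6 cover every topic at stipend 9 + 3 = 12.
Any cover uses at least 2 members; among all covering selections none totals below 12.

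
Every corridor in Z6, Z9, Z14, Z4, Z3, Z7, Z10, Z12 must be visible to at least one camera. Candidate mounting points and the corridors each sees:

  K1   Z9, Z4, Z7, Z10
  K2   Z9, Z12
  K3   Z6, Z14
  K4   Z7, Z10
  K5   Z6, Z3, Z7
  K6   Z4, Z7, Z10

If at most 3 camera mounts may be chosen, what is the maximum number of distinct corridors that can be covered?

7

Choosing K1, K2, K3 covers {Z6, Z9, Z14, Z4, Z7, Z10, Z12} — 7 corridors.
No choice of 3 camera mounts does better; here Z3 is left uncovered.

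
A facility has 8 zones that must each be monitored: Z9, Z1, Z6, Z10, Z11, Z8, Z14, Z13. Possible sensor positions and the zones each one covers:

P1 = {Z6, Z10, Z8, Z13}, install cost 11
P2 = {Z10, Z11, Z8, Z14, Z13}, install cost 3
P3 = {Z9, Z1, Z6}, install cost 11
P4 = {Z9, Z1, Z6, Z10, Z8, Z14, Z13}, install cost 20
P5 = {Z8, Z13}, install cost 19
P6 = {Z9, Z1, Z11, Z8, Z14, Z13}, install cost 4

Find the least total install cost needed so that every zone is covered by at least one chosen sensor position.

14

P2, P3 cover every zone at install cost 3 + 11 = 14.
Any cover uses at least 2 sensor positions; among all covering selections none totals below 14.
Greedy by coverage-per-install cost would pick P2, P6, P1 for 18 — worse than the optimum 14.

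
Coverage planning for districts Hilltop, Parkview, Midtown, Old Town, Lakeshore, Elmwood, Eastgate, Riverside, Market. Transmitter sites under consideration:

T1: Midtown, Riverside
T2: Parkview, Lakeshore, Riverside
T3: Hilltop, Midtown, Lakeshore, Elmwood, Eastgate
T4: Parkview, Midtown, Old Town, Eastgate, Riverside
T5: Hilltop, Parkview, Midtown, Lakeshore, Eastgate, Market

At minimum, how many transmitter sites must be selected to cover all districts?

3

T3, T4, T5 together cover {Hilltop, Parkview, Midtown, Old Town, Lakeshore, Elmwood, Eastgate, Riverside, Market} — every district.
No 2 of the 5 transmitter sites cover everything (all 10 pairs fall short), so 3 is minimum.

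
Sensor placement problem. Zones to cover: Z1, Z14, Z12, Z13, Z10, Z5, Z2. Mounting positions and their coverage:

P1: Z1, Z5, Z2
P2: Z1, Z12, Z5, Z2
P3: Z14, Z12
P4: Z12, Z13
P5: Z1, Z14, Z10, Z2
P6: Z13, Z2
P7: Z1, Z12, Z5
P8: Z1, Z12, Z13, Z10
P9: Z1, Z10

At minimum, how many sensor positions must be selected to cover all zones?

3

P1, P3, P8 together cover {Z1, Z14, Z12, Z13, Z10, Z5, Z2} — every zone.
No 2 of the 9 sensor positions cover everything (all 36 pairs fall short), so 3 is minimum.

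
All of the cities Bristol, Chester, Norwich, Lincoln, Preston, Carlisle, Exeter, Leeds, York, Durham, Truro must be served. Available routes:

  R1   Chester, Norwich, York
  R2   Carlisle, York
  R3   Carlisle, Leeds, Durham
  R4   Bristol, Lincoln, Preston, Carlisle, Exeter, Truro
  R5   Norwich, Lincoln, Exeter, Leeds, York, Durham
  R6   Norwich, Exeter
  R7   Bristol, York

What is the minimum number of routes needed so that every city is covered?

R1, R3, R4 together cover {Bristol, Chester, Norwich, Lincoln, Preston, Carlisle, Exeter, Leeds, York, Durham, Truro} — every city.
No 2 of the 7 routes cover everything (all 21 pairs fall short), so 3 is minimum.

3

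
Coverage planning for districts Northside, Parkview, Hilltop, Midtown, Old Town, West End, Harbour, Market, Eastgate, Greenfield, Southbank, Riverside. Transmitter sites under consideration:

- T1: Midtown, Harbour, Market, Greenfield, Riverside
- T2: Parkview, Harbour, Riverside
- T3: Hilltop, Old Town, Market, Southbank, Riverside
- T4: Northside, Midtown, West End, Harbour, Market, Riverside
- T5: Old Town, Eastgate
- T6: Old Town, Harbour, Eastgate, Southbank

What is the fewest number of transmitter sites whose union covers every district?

5

T1, T2, T3, T4, T5 together cover {Northside, Parkview, Hilltop, Midtown, Old Town, West End, Harbour, Market, Eastgate, Greenfield, Southbank, Riverside} — every district.
No 4 of the 6 transmitter sites cover everything (all 15 size-4 selections fall short), so 5 is minimum.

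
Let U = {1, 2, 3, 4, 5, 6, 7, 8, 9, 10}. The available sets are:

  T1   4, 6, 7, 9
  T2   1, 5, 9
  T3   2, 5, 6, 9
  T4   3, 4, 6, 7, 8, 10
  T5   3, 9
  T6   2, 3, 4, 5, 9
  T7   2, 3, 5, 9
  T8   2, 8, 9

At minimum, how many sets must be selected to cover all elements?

3

T2, T3, T4 together cover {1, 2, 3, 4, 5, 6, 7, 8, 9, 10} — every element.
No 2 of the 8 sets cover everything (all 28 pairs fall short), so 3 is minimum.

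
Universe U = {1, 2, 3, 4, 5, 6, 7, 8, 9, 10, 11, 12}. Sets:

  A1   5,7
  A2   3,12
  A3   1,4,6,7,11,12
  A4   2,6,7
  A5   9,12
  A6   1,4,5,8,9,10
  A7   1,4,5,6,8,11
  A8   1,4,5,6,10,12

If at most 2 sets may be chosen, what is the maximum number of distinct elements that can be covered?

10

Choosing A3, A6 covers {1, 4, 5, 6, 7, 8, 9, 10, 11, 12} — 10 elements.
No choice of 2 sets does better; here 2, 3 are left uncovered.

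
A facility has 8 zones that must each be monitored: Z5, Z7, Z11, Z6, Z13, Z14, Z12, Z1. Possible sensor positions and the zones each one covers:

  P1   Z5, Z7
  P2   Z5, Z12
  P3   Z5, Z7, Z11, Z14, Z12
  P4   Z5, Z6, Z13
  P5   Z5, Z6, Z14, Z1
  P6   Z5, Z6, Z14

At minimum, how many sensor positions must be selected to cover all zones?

3

P3, P4, P5 together cover {Z5, Z7, Z11, Z6, Z13, Z14, Z12, Z1} — every zone.
No 2 of the 6 sensor positions cover everything (all 15 pairs fall short), so 3 is minimum.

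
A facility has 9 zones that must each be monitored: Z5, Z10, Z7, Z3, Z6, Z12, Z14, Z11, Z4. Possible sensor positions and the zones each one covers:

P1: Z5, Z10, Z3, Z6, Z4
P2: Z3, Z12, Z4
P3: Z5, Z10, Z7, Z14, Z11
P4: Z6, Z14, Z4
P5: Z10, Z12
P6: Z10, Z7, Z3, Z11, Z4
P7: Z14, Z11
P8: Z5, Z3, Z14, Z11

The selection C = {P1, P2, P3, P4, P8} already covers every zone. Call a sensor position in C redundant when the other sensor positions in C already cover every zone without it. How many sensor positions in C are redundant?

3

Drop P1: the rest still cover every zone — redundant.
Drop P2: Z12 uncovered — not redundant.
Drop P3: Z7 uncovered — not redundant.
Drop P4: the rest still cover every zone — redundant.
Drop P8: the rest still cover every zone — redundant.
3 redundant: P1, P4, P8.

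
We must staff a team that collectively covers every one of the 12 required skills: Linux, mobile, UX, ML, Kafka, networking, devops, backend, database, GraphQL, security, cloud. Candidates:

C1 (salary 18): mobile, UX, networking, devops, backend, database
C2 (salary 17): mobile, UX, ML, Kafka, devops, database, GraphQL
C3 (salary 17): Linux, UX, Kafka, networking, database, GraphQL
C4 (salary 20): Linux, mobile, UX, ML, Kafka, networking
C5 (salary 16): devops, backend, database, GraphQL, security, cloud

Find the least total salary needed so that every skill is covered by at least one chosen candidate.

C4, C5 cover every skill at salary 20 + 16 = 36.
Any cover uses at least 2 candidates; among all covering selections none totals below 36.

36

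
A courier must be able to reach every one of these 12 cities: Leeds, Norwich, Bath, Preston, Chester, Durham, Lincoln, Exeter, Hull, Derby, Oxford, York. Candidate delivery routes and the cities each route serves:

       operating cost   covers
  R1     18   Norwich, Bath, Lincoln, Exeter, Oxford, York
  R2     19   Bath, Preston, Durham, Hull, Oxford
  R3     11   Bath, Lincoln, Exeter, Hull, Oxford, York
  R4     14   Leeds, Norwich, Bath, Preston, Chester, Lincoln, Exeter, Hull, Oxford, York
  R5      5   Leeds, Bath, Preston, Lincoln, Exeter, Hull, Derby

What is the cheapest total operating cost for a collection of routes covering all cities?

R2, R4, R5 cover every city at operating cost 19 + 14 + 5 = 38.
Any cover uses at least 3 routes; among all covering selections none totals below 38.

38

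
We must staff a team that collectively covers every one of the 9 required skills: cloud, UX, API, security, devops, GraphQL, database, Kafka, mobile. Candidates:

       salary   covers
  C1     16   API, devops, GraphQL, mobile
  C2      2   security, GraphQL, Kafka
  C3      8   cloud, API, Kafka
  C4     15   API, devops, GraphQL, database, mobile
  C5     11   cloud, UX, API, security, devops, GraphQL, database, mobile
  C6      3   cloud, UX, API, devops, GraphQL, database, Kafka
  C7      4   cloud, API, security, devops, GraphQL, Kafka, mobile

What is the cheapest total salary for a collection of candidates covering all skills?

7

C6, C7 cover every skill at salary 3 + 4 = 7.
Any cover uses at least 2 candidates; among all covering selections none totals below 7.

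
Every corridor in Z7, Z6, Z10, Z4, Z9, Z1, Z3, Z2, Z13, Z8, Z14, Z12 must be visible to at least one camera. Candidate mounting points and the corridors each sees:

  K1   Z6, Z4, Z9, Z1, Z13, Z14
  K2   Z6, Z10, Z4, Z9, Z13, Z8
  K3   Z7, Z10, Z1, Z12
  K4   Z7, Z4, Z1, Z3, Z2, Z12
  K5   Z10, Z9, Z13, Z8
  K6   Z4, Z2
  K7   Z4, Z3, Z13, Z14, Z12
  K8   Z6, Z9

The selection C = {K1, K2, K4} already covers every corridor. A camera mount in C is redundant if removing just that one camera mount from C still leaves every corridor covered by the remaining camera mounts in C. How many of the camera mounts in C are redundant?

Drop K1: Z14 uncovered — not redundant.
Drop K2: Z10, Z8 uncovered — not redundant.
Drop K4: Z7, Z3, Z2, Z12 uncovered — not redundant.
None of the camera mounts in C is redundant.

0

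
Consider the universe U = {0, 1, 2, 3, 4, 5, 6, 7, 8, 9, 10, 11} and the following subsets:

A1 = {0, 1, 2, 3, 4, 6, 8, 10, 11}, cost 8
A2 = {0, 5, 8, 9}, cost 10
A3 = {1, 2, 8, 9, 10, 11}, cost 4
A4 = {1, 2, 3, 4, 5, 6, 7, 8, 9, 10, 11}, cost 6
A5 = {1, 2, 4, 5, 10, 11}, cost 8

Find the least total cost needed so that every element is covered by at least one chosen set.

14

A1, A4 cover every element at cost 8 + 6 = 14.
Any cover uses at least 2 sets; among all covering selections none totals below 14.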